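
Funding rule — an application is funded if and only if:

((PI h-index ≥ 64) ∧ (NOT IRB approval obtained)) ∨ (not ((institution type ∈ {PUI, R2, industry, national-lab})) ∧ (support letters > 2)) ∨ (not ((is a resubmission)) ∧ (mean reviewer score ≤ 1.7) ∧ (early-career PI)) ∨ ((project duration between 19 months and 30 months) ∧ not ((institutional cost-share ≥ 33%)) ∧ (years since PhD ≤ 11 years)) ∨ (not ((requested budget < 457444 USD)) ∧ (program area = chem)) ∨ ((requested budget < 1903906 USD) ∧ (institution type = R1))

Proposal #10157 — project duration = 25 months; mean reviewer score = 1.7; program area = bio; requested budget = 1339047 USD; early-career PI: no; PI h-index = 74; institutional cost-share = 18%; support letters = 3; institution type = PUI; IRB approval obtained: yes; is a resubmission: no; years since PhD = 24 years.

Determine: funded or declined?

Atomic conditions:
  PI h-index ≥ 64: 74 ≥ 64 is true
  NOT IRB approval obtained: yes → false
  institution type ∈ {PUI, R2, industry, national-lab}: PUI is in the set → true
  support letters > 2: 3 > 2 is true
  is a resubmission: no → false
  mean reviewer score ≤ 1.7: 1.7 ≤ 1.7 is true
  early-career PI: no → false
  project duration between 19 months and 30 months: 25 in [19, 30] is true
  institutional cost-share ≥ 33%: 18 ≥ 33 is false
  years since PhD ≤ 11 years: 24 ≤ 11 is false
  requested budget < 457444 USD: 1339047 < 457444 is false
  program area = chem: bio == chem is false
  requested budget < 1903906 USD: 1339047 < 1903906 is true
  institution type = R1: PUI == R1 is false
Combine:
[1] true AND false = false
[2.1] NOT true = false
[2] false AND true = false
[3.1] NOT false = true
[3] true AND true AND false = false
[4.2] NOT false = true
[4] true AND true AND false = false
[5.1] NOT false = true
[5] true AND false = false
[6] true AND false = false
[root] false OR false OR false OR false OR false OR false = false
Overall: false → declined

Declined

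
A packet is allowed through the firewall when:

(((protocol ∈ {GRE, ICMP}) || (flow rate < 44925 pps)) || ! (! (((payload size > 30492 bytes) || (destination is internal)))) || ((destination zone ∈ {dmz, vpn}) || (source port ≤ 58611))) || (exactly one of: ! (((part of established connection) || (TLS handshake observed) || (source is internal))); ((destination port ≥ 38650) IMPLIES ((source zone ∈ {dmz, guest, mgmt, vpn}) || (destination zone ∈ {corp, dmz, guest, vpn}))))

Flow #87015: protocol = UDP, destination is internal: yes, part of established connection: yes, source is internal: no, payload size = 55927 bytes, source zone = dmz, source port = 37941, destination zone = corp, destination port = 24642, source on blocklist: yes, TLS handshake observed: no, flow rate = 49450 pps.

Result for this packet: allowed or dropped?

Atomic conditions:
  protocol ∈ {GRE, ICMP}: UDP is not in the set → false
  flow rate < 44925 pps: 49450 < 44925 is false
  payload size > 30492 bytes: 55927 > 30492 is true
  destination is internal: yes → true
  destination zone ∈ {dmz, vpn}: corp is not in the set → false
  source port ≤ 58611: 37941 ≤ 58611 is true
  part of established connection: yes → true
  TLS handshake observed: no → false
  source is internal: no → false
  destination port ≥ 38650: 24642 ≥ 38650 is false
  source zone ∈ {dmz, guest, mgmt, vpn}: dmz is in the set → true
  destination zone ∈ {corp, dmz, guest, vpn}: corp is in the set → true
Combine:
[1.1] false OR false = false
[1.2.1.1] true OR true = true
[1.2.1] NOT true = false
[1.2] NOT false = true
[1.3] false OR true = true
[1] false OR true OR true = true
[2.1.1] true OR false OR false = true
[2.1] NOT true = false
[2.2.2] true OR true = true
[2.2] false → true (antecedent false ⇒ implication holds) = true
[2] exactly-one(false, true) = true
[root] true OR true = true
Overall: true → allowed

Allowed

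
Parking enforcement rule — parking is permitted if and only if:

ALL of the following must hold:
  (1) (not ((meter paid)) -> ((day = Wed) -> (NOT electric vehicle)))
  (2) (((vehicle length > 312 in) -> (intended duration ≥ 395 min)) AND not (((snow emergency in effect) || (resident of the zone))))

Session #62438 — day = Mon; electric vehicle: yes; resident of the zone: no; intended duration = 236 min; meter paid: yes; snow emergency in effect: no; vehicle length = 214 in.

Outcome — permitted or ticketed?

Permitted

Atomic conditions:
  meter paid: yes → true
  day = Wed: Mon == Wed is false
  NOT electric vehicle: yes → false
  vehicle length > 312 in: 214 > 312 is false
  intended duration ≥ 395 min: 236 ≥ 395 is false
  snow emergency in effect: no → false
  resident of the zone: no → false
Combine:
[1.1] NOT true = false
[1.2] false → false (antecedent false ⇒ implication holds) = true
[1] false → true (antecedent false ⇒ implication holds) = true
[2.1] false → false (antecedent false ⇒ implication holds) = true
[2.2.1] false OR false = false
[2.2] NOT false = true
[2] true AND true = true
[root] true AND true = true
Overall: true → permitted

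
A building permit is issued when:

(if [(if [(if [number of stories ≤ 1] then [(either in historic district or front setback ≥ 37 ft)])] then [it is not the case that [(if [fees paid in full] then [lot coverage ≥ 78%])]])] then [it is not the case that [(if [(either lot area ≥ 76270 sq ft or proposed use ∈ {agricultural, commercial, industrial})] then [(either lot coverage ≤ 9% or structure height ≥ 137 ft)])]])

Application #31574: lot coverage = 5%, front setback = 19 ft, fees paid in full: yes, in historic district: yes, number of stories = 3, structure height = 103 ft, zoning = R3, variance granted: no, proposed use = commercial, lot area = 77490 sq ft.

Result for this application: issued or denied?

Denied

Atomic conditions:
  number of stories ≤ 1: 3 ≤ 1 is false
  in historic district: yes → true
  front setback ≥ 37 ft: 19 ≥ 37 is false
  fees paid in full: yes → true
  lot coverage ≥ 78%: 5 ≥ 78 is false
  lot area ≥ 76270 sq ft: 77490 ≥ 76270 is true
  proposed use ∈ {agricultural, commercial, industrial}: commercial is in the set → true
  lot coverage ≤ 9%: 5 ≤ 9 is true
  structure height ≥ 137 ft: 103 ≥ 137 is false
Combine:
[1.1.2] true OR false = true
[1.1] false → true (antecedent false ⇒ implication holds) = true
[1.2.1] true → false = false
[1.2] NOT false = true
[1] true → true = true
[2.1.1] true OR true = true
[2.1.2] true OR false = true
[2.1] true → true = true
[2] NOT true = false
[root] true → false = false
Overall: false → denied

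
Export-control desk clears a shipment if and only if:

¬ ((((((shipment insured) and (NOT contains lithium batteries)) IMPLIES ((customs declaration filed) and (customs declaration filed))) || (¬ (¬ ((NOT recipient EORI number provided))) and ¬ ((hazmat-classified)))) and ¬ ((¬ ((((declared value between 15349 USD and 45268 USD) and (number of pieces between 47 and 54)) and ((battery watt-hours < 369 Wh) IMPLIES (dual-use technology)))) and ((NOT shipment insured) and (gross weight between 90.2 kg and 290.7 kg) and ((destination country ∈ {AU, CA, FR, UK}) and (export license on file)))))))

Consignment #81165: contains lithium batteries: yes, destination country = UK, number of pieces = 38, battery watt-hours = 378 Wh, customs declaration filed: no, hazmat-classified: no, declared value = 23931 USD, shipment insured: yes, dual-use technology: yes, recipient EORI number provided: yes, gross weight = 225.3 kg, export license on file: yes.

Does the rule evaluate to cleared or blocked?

Atomic conditions:
  shipment insured: yes → true
  NOT contains lithium batteries: yes → false
  customs declaration filed: no → false
  NOT recipient EORI number provided: yes → false
  hazmat-classified: no → false
  declared value between 15349 USD and 45268 USD: 23931 in [15349, 45268] is true
  number of pieces between 47 and 54: 38 in [47, 54] is false
  battery watt-hours < 369 Wh: 378 < 369 is false
  dual-use technology: yes → true
  NOT shipment insured: yes → false
  gross weight between 90.2 kg and 290.7 kg: 225.3 in [90.2, 290.7] is true
  destination country ∈ {AU, CA, FR, UK}: UK is in the set → true
  export license on file: yes → true
Combine:
[1.1.1.1] true AND false = false
[1.1.1.2] false AND false = false
[1.1.1] false → false (antecedent false ⇒ implication holds) = true
[1.1.2.1.1] NOT false = true
[1.1.2.1] NOT true = false
[1.1.2.2] NOT false = true
[1.1.2] false AND true = false
[1.1] true OR false = true
[1.2.1.1.1.1] true AND false = false
[1.2.1.1.1.2] false → true (antecedent false ⇒ implication holds) = true
[1.2.1.1.1] false AND true = false
[1.2.1.1] NOT false = true
[1.2.1.2.3] true AND true = true
[1.2.1.2] false AND true AND true = false
[1.2.1] true AND false = false
[1.2] NOT false = true
[1] true AND true = true
[root] NOT true = false
Overall: false → blocked

Blocked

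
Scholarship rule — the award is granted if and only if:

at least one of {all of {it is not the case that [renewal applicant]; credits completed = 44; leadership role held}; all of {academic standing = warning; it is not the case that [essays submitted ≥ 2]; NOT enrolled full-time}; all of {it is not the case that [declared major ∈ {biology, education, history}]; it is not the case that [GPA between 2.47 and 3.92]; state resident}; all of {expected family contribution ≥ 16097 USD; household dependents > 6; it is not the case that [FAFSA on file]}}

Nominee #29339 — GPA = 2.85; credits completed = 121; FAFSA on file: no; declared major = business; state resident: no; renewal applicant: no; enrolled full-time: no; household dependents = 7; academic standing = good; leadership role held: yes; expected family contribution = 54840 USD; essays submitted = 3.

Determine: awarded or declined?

Atomic conditions:
  renewal applicant: no → false
  credits completed = 44: 121 == 44 is false
  leadership role held: yes → true
  academic standing = warning: good == warning is false
  essays submitted ≥ 2: 3 ≥ 2 is true
  NOT enrolled full-time: no → true
  declared major ∈ {biology, education, history}: business is not in the set → false
  GPA between 2.47 and 3.92: 2.85 in [2.47, 3.92] is true
  state resident: no → false
  expected family contribution ≥ 16097 USD: 54840 ≥ 16097 is true
  household dependents > 6: 7 > 6 is true
  FAFSA on file: no → false
Combine:
[1.1] NOT false = true
[1] true AND false AND true = false
[2.2] NOT true = false
[2] false AND false AND true = false
[3.1] NOT false = true
[3.2] NOT true = false
[3] true AND false AND false = false
[4.3] NOT false = true
[4] true AND true AND true = true
[root] false OR false OR false OR true = true
Overall: true → awarded

Awarded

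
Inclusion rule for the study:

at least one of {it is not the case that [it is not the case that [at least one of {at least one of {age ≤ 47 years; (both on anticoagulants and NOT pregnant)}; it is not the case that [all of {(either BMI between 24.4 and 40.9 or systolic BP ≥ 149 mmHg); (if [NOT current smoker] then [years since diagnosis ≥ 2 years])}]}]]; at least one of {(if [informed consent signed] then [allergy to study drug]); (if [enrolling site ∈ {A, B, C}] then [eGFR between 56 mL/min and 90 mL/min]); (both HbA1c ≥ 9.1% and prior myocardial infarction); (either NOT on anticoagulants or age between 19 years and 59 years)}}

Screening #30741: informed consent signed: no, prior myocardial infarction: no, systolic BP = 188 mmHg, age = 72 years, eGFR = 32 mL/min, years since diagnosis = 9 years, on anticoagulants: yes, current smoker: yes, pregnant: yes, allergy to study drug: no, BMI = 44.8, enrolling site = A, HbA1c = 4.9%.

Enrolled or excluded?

Atomic conditions:
  age ≤ 47 years: 72 ≤ 47 is false
  on anticoagulants: yes → true
  NOT pregnant: yes → false
  BMI between 24.4 and 40.9: 44.8 in [24.4, 40.9] is false
  systolic BP ≥ 149 mmHg: 188 ≥ 149 is true
  NOT current smoker: yes → false
  years since diagnosis ≥ 2 years: 9 ≥ 2 is true
  informed consent signed: no → false
  allergy to study drug: no → false
  enrolling site ∈ {A, B, C}: A is in the set → true
  eGFR between 56 mL/min and 90 mL/min: 32 in [56, 90] is false
  HbA1c ≥ 9.1%: 4.9 ≥ 9.1 is false
  prior myocardial infarction: no → false
  NOT on anticoagulants: yes → false
  age between 19 years and 59 years: 72 in [19, 59] is false
Combine:
[1.1.1.1.2] true AND false = false
[1.1.1.1] false OR false = false
[1.1.1.2.1.1] false OR true = true
[1.1.1.2.1.2] false → true (antecedent false ⇒ implication holds) = true
[1.1.1.2.1] true AND true = true
[1.1.1.2] NOT true = false
[1.1.1] false OR false = false
[1.1] NOT false = true
[1] NOT true = false
[2.1] false → false (antecedent false ⇒ implication holds) = true
[2.2] true → false = false
[2.3] false AND false = false
[2.4] false OR false = false
[2] true OR false OR false OR false = true
[root] false OR true = true
Overall: true → enrolled

Enrolled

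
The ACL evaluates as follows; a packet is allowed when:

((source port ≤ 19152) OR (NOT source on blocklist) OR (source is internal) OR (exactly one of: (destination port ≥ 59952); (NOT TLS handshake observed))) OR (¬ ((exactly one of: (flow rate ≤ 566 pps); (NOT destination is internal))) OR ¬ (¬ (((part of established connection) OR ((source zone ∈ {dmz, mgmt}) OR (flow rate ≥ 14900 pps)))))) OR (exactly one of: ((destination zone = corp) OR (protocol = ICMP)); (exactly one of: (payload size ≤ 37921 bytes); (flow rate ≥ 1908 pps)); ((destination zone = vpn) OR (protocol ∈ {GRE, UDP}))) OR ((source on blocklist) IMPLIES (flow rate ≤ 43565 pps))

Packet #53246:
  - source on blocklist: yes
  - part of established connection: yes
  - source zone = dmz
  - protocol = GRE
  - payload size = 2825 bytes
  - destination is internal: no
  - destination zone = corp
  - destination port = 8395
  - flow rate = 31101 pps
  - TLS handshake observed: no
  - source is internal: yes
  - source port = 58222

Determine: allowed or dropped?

Allowed

Atomic conditions:
  source port ≤ 19152: 58222 ≤ 19152 is false
  NOT source on blocklist: yes → false
  source is internal: yes → true
  destination port ≥ 59952: 8395 ≥ 59952 is false
  NOT TLS handshake observed: no → true
  flow rate ≤ 566 pps: 31101 ≤ 566 is false
  NOT destination is internal: no → true
  part of established connection: yes → true
  source zone ∈ {dmz, mgmt}: dmz is in the set → true
  flow rate ≥ 14900 pps: 31101 ≥ 14900 is true
  destination zone = corp: corp == corp is true
  protocol = ICMP: GRE == ICMP is false
  payload size ≤ 37921 bytes: 2825 ≤ 37921 is true
  flow rate ≥ 1908 pps: 31101 ≥ 1908 is true
  destination zone = vpn: corp == vpn is false
  protocol ∈ {GRE, UDP}: GRE is in the set → true
  source on blocklist: yes → true
  flow rate ≤ 43565 pps: 31101 ≤ 43565 is true
Combine:
[1.4] exactly-one(false, true) = true
[1] false OR false OR true OR true = true
[2.1.1] exactly-one(false, true) = true
[2.1] NOT true = false
[2.2.1.1.2] true OR true = true
[2.2.1.1] true OR true = true
[2.2.1] NOT true = false
[2.2] NOT false = true
[2] false OR true = true
[3.1] true OR false = true
[3.2] exactly-one(true, true) = false
[3.3] false OR true = true
[3] exactly-one(true, false, true) = false
[4] true → true = true
[root] true OR true OR false OR true = true
Overall: true → allowed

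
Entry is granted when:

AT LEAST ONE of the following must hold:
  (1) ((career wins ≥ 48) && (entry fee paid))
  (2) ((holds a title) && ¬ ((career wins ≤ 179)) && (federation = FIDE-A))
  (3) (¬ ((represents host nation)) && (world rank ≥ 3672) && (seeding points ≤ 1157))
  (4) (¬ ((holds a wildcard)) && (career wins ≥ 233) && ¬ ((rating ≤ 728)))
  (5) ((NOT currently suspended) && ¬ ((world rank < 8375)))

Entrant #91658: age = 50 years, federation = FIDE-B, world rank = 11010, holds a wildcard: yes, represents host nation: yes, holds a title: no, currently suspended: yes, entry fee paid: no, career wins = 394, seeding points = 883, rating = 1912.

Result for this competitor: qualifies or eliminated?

Atomic conditions:
  career wins ≥ 48: 394 ≥ 48 is true
  entry fee paid: no → false
  holds a title: no → false
  career wins ≤ 179: 394 ≤ 179 is false
  federation = FIDE-A: FIDE-B == FIDE-A is false
  represents host nation: yes → true
  world rank ≥ 3672: 11010 ≥ 3672 is true
  seeding points ≤ 1157: 883 ≤ 1157 is true
  holds a wildcard: yes → true
  career wins ≥ 233: 394 ≥ 233 is true
  rating ≤ 728: 1912 ≤ 728 is false
  NOT currently suspended: yes → false
  world rank < 8375: 11010 < 8375 is false
Combine:
[1] true AND false = false
[2.2] NOT false = true
[2] false AND true AND false = false
[3.1] NOT true = false
[3] false AND true AND true = false
[4.1] NOT true = false
[4.3] NOT false = true
[4] false AND true AND true = false
[5.2] NOT false = true
[5] false AND true = false
[root] false OR false OR false OR false OR false = false
Overall: false → eliminated

Eliminated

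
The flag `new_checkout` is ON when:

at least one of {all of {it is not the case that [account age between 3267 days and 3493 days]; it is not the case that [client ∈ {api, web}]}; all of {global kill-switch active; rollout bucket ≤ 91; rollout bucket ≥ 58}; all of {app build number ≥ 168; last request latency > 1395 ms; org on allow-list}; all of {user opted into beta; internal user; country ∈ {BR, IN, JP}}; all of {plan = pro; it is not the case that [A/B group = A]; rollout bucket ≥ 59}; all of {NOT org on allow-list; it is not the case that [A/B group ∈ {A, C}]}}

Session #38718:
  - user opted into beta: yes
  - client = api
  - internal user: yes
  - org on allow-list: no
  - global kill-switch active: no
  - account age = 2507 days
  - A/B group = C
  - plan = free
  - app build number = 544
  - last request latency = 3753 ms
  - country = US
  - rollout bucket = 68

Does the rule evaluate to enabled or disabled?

Atomic conditions:
  account age between 3267 days and 3493 days: 2507 in [3267, 3493] is false
  client ∈ {api, web}: api is in the set → true
  global kill-switch active: no → false
  rollout bucket ≤ 91: 68 ≤ 91 is true
  rollout bucket ≥ 58: 68 ≥ 58 is true
  app build number ≥ 168: 544 ≥ 168 is true
  last request latency > 1395 ms: 3753 > 1395 is true
  org on allow-list: no → false
  user opted into beta: yes → true
  internal user: yes → true
  country ∈ {BR, IN, JP}: US is not in the set → false
  plan = pro: free == pro is false
  A/B group = A: C == A is false
  rollout bucket ≥ 59: 68 ≥ 59 is true
  NOT org on allow-list: no → true
  A/B group ∈ {A, C}: C is in the set → true
Combine:
[1.1] NOT false = true
[1.2] NOT true = false
[1] true AND false = false
[2] false AND true AND true = false
[3] true AND true AND false = false
[4] true AND true AND false = false
[5.2] NOT false = true
[5] false AND true AND true = false
[6.2] NOT true = false
[6] true AND false = false
[root] false OR false OR false OR false OR false OR false = false
Overall: false → disabled

Disabled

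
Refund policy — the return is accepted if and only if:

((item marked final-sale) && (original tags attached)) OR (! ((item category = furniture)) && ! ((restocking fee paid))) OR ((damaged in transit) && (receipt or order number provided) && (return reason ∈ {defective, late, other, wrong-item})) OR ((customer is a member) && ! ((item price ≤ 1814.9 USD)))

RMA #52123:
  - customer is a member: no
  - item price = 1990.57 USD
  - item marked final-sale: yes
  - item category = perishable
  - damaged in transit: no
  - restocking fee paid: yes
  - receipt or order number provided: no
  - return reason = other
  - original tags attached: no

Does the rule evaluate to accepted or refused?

Atomic conditions:
  item marked final-sale: yes → true
  original tags attached: no → false
  item category = furniture: perishable == furniture is false
  restocking fee paid: yes → true
  damaged in transit: no → false
  receipt or order number provided: no → false
  return reason ∈ {defective, late, other, wrong-item}: other is in the set → true
  customer is a member: no → false
  item price ≤ 1814.9 USD: 1990.57 ≤ 1814.9 is false
Combine:
[1] true AND false = false
[2.1] NOT false = true
[2.2] NOT true = false
[2] true AND false = false
[3] false AND false AND true = false
[4.2] NOT false = true
[4] false AND true = false
[root] false OR false OR false OR false = false
Overall: false → refused

Refused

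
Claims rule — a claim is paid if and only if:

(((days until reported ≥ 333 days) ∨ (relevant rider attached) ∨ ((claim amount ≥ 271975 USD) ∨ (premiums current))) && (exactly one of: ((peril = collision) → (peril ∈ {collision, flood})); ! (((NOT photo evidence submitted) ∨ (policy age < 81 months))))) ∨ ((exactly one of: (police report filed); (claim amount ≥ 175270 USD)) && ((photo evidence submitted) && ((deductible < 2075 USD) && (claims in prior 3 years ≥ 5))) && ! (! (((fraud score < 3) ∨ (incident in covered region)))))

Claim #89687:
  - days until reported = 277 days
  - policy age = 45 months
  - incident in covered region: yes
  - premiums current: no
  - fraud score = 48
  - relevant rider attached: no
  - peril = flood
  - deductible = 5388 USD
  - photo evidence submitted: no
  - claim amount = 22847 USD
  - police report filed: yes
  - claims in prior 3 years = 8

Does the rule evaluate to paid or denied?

Atomic conditions:
  days until reported ≥ 333 days: 277 ≥ 333 is false
  relevant rider attached: no → false
  claim amount ≥ 271975 USD: 22847 ≥ 271975 is false
  premiums current: no → false
  peril = collision: flood == collision is false
  peril ∈ {collision, flood}: flood is in the set → true
  NOT photo evidence submitted: no → true
  policy age < 81 months: 45 < 81 is true
  police report filed: yes → true
  claim amount ≥ 175270 USD: 22847 ≥ 175270 is false
  photo evidence submitted: no → false
  deductible < 2075 USD: 5388 < 2075 is false
  claims in prior 3 years ≥ 5: 8 ≥ 5 is true
  fraud score < 3: 48 < 3 is false
  incident in covered region: yes → true
Combine:
[1.1.3] false OR false = false
[1.1] false OR false OR false = false
[1.2.1] false → true (antecedent false ⇒ implication holds) = true
[1.2.2.1] true OR true = true
[1.2.2] NOT true = false
[1.2] exactly-one(true, false) = true
[1] false AND true = false
[2.1] exactly-one(true, false) = true
[2.2.2] false AND true = false
[2.2] false AND false = false
[2.3.1.1] false OR true = true
[2.3.1] NOT true = false
[2.3] NOT false = true
[2] true AND false AND true = false
[root] false OR false = false
Overall: false → denied

Denied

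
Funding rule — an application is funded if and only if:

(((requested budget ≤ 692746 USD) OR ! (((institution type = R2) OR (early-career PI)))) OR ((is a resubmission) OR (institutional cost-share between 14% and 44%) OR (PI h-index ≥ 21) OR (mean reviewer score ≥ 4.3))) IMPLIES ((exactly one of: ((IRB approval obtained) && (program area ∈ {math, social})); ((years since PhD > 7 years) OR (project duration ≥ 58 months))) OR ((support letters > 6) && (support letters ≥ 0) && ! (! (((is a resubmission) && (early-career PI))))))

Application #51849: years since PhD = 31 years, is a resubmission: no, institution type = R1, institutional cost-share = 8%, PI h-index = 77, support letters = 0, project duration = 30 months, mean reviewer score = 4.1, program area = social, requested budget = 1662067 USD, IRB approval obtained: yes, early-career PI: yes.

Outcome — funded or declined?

Atomic conditions:
  requested budget ≤ 692746 USD: 1662067 ≤ 692746 is false
  institution type = R2: R1 == R2 is false
  early-career PI: yes → true
  is a resubmission: no → false
  institutional cost-share between 14% and 44%: 8 in [14, 44] is false
  PI h-index ≥ 21: 77 ≥ 21 is true
  mean reviewer score ≥ 4.3: 4.1 ≥ 4.3 is false
  IRB approval obtained: yes → true
  program area ∈ {math, social}: social is in the set → true
  years since PhD > 7 years: 31 > 7 is true
  project duration ≥ 58 months: 30 ≥ 58 is false
  support letters > 6: 0 > 6 is false
  support letters ≥ 0: 0 ≥ 0 is true
Combine:
[1.1.2.1] false OR true = true
[1.1.2] NOT true = false
[1.1] false OR false = false
[1.2] false OR false OR true OR false = true
[1] false OR true = true
[2.1.1] true AND true = true
[2.1.2] true OR false = true
[2.1] exactly-one(true, true) = false
[2.2.3.1.1] false AND true = false
[2.2.3.1] NOT false = true
[2.2.3] NOT true = false
[2.2] false AND true AND false = false
[2] false OR false = false
[root] true → false = false
Overall: false → declined

Declined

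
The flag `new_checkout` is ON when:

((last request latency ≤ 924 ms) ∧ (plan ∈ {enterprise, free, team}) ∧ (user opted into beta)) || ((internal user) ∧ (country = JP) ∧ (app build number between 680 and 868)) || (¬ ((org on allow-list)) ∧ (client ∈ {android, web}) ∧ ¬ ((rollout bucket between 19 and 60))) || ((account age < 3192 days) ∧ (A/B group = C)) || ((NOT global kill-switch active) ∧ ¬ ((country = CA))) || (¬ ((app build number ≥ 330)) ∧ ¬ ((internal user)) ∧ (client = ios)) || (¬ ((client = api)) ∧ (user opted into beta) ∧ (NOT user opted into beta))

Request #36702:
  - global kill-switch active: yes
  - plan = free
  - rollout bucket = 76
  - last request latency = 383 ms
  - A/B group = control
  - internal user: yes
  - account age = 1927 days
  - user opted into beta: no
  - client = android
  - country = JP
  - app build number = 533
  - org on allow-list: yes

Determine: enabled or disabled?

Disabled

Atomic conditions:
  last request latency ≤ 924 ms: 383 ≤ 924 is true
  plan ∈ {enterprise, free, team}: free is in the set → true
  user opted into beta: no → false
  internal user: yes → true
  country = JP: JP == JP is true
  app build number between 680 and 868: 533 in [680, 868] is false
  org on allow-list: yes → true
  client ∈ {android, web}: android is in the set → true
  rollout bucket between 19 and 60: 76 in [19, 60] is false
  account age < 3192 days: 1927 < 3192 is true
  A/B group = C: control == C is false
  NOT global kill-switch active: yes → false
  country = CA: JP == CA is false
  app build number ≥ 330: 533 ≥ 330 is true
  client = ios: android == ios is false
  client = api: android == api is false
  NOT user opted into beta: no → true
Combine:
[1] true AND true AND false = false
[2] true AND true AND false = false
[3.1] NOT true = false
[3.3] NOT false = true
[3] false AND true AND true = false
[4] true AND false = false
[5.2] NOT false = true
[5] false AND true = false
[6.1] NOT true = false
[6.2] NOT true = false
[6] false AND false AND false = false
[7.1] NOT false = true
[7] true AND false AND true = false
[root] false OR false OR false OR false OR false OR false OR false = false
Overall: false → disabled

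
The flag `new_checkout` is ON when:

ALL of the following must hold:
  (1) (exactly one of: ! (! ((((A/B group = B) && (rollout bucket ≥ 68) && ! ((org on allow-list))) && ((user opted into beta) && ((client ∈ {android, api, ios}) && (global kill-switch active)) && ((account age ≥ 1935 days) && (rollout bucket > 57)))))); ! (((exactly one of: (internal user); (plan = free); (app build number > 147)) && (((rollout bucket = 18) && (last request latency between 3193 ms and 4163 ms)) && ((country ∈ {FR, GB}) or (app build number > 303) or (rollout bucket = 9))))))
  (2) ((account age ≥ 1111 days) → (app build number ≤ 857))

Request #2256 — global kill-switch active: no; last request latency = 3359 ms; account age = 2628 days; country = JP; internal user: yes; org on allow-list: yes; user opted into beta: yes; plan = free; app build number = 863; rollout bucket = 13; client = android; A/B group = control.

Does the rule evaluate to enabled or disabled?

Atomic conditions:
  A/B group = B: control == B is false
  rollout bucket ≥ 68: 13 ≥ 68 is false
  org on allow-list: yes → true
  user opted into beta: yes → true
  client ∈ {android, api, ios}: android is in the set → true
  global kill-switch active: no → false
  account age ≥ 1935 days: 2628 ≥ 1935 is true
  rollout bucket > 57: 13 > 57 is false
  internal user: yes → true
  plan = free: free == free is true
  app build number > 147: 863 > 147 is true
  rollout bucket = 18: 13 == 18 is false
  last request latency between 3193 ms and 4163 ms: 3359 in [3193, 4163] is true
  country ∈ {FR, GB}: JP is not in the set → false
  app build number > 303: 863 > 303 is true
  rollout bucket = 9: 13 == 9 is false
  account age ≥ 1111 days: 2628 ≥ 1111 is true
  app build number ≤ 857: 863 ≤ 857 is false
Combine:
[1.1.1.1.1.3] NOT true = false
[1.1.1.1.1] false AND false AND false = false
[1.1.1.1.2.2] true AND false = false
[1.1.1.1.2.3] true AND false = false
[1.1.1.1.2] true AND false AND false = false
[1.1.1.1] false AND false = false
[1.1.1] NOT false = true
[1.1] NOT true = false
[1.2.1.1] exactly-one(true, true, true) = false
[1.2.1.2.1] false AND true = false
[1.2.1.2.2] false OR true OR false = true
[1.2.1.2] false AND true = false
[1.2.1] false AND false = false
[1.2] NOT false = true
[1] exactly-one(false, true) = true
[2] true → false = false
[root] true AND false = false
Overall: false → disabled

Disabled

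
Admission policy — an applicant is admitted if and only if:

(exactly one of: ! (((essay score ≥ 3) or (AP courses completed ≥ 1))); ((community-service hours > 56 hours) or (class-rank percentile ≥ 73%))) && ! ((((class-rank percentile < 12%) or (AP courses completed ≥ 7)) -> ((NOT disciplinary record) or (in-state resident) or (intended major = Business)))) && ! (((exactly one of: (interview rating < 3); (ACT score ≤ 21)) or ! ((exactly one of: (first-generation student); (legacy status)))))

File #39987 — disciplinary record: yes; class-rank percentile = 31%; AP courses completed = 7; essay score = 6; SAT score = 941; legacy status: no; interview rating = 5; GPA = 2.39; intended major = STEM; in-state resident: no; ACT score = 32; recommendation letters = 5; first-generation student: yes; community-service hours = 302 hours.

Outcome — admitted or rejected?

Atomic conditions:
  essay score ≥ 3: 6 ≥ 3 is true
  AP courses completed ≥ 1: 7 ≥ 1 is true
  community-service hours > 56 hours: 302 > 56 is true
  class-rank percentile ≥ 73%: 31 ≥ 73 is false
  class-rank percentile < 12%: 31 < 12 is false
  AP courses completed ≥ 7: 7 ≥ 7 is true
  NOT disciplinary record: yes → false
  in-state resident: no → false
  intended major = Business: STEM == Business is false
  interview rating < 3: 5 < 3 is false
  ACT score ≤ 21: 32 ≤ 21 is false
  first-generation student: yes → true
  legacy status: no → false
Combine:
[1.1.1] true OR true = true
[1.1] NOT true = false
[1.2] true OR false = true
[1] exactly-one(false, true) = true
[2.1.1] false OR true = true
[2.1.2] false OR false OR false = false
[2.1] true → false = false
[2] NOT false = true
[3.1.1] exactly-one(false, false) = false
[3.1.2.1] exactly-one(true, false) = true
[3.1.2] NOT true = false
[3.1] false OR false = false
[3] NOT false = true
[root] true AND true AND true = true
Overall: true → admitted

Admitted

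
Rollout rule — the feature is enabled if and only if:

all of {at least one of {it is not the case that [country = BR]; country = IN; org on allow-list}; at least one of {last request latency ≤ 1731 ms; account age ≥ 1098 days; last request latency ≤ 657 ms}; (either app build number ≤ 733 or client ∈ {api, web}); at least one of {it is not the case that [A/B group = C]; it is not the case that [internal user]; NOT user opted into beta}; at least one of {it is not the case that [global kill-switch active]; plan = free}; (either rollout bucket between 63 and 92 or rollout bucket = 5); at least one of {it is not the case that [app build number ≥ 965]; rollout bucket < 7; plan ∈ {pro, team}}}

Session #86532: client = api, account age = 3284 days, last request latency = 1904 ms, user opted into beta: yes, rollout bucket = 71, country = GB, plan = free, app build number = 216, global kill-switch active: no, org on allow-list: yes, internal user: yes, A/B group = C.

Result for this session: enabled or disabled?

Disabled

Atomic conditions:
  country = BR: GB == BR is false
  country = IN: GB == IN is false
  org on allow-list: yes → true
  last request latency ≤ 1731 ms: 1904 ≤ 1731 is false
  account age ≥ 1098 days: 3284 ≥ 1098 is true
  last request latency ≤ 657 ms: 1904 ≤ 657 is false
  app build number ≤ 733: 216 ≤ 733 is true
  client ∈ {api, web}: api is in the set → true
  A/B group = C: C == C is true
  internal user: yes → true
  NOT user opted into beta: yes → false
  global kill-switch active: no → false
  plan = free: free == free is true
  rollout bucket between 63 and 92: 71 in [63, 92] is true
  rollout bucket = 5: 71 == 5 is false
  app build number ≥ 965: 216 ≥ 965 is false
  rollout bucket < 7: 71 < 7 is false
  plan ∈ {pro, team}: free is not in the set → false
Combine:
[1.1] NOT false = true
[1] true OR false OR true = true
[2] false OR true OR false = true
[3] true OR true = true
[4.1] NOT true = false
[4.2] NOT true = false
[4] false OR false OR false = false
[5.1] NOT false = true
[5] true OR true = true
[6] true OR false = true
[7.1] NOT false = true
[7] true OR false OR false = true
[root] true AND true AND true AND false AND true AND true AND true = false
Overall: false → disabled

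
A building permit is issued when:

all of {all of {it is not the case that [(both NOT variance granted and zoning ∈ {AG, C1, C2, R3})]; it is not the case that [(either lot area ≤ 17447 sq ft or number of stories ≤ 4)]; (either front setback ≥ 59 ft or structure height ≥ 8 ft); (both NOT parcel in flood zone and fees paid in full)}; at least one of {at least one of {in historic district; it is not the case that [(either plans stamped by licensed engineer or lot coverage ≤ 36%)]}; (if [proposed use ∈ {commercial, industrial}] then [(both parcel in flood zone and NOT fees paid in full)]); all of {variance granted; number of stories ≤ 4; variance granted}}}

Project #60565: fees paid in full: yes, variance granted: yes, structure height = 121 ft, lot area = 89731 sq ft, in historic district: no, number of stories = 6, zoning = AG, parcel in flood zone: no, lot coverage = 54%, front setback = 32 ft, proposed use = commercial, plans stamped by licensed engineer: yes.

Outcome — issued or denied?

Atomic conditions:
  NOT variance granted: yes → false
  zoning ∈ {AG, C1, C2, R3}: AG is in the set → true
  lot area ≤ 17447 sq ft: 89731 ≤ 17447 is false
  number of stories ≤ 4: 6 ≤ 4 is false
  front setback ≥ 59 ft: 32 ≥ 59 is false
  structure height ≥ 8 ft: 121 ≥ 8 is true
  NOT parcel in flood zone: no → true
  fees paid in full: yes → true
  in historic district: no → false
  plans stamped by licensed engineer: yes → true
  lot coverage ≤ 36%: 54 ≤ 36 is false
  proposed use ∈ {commercial, industrial}: commercial is in the set → true
  parcel in flood zone: no → false
  NOT fees paid in full: yes → false
  variance granted: yes → true
Combine:
[1.1.1] false AND true = false
[1.1] NOT false = true
[1.2.1] false OR false = false
[1.2] NOT false = true
[1.3] false OR true = true
[1.4] true AND true = true
[1] true AND true AND true AND true = true
[2.1.2.1] true OR false = true
[2.1.2] NOT true = false
[2.1] false OR false = false
[2.2.2] false AND false = false
[2.2] true → false = false
[2.3] true AND false AND true = false
[2] false OR false OR false = false
[root] true AND false = false
Overall: false → denied

Denied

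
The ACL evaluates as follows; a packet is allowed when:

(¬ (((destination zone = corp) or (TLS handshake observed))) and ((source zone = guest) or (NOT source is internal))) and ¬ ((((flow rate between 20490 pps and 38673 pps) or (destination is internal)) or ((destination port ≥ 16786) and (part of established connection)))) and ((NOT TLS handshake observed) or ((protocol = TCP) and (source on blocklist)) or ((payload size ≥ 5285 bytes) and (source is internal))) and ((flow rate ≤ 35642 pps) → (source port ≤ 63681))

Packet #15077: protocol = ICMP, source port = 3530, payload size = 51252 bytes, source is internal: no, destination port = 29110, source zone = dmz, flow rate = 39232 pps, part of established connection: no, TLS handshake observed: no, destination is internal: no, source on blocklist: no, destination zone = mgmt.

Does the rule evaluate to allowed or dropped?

Atomic conditions:
  destination zone = corp: mgmt == corp is false
  TLS handshake observed: no → false
  source zone = guest: dmz == guest is false
  NOT source is internal: no → true
  flow rate between 20490 pps and 38673 pps: 39232 in [20490, 38673] is false
  destination is internal: no → false
  destination port ≥ 16786: 29110 ≥ 16786 is true
  part of established connection: no → false
  NOT TLS handshake observed: no → true
  protocol = TCP: ICMP == TCP is false
  source on blocklist: no → false
  payload size ≥ 5285 bytes: 51252 ≥ 5285 is true
  source is internal: no → false
  flow rate ≤ 35642 pps: 39232 ≤ 35642 is false
  source port ≤ 63681: 3530 ≤ 63681 is true
Combine:
[1.1.1] false OR false = false
[1.1] NOT false = true
[1.2] false OR true = true
[1] true AND true = true
[2.1.1] false OR false = false
[2.1.2] true AND false = false
[2.1] false OR false = false
[2] NOT false = true
[3.2] false AND false = false
[3.3] true AND false = false
[3] true OR false OR false = true
[4] false → true (antecedent false ⇒ implication holds) = true
[root] true AND true AND true AND true = true
Overall: true → allowed

Allowed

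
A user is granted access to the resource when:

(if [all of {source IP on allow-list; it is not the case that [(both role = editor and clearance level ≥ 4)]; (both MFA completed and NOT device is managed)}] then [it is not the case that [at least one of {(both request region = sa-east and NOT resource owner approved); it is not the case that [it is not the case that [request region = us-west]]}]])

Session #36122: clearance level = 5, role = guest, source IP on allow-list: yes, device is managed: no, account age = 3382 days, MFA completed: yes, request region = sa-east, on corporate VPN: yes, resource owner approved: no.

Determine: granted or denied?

Atomic conditions:
  source IP on allow-list: yes → true
  role = editor: guest == editor is false
  clearance level ≥ 4: 5 ≥ 4 is true
  MFA completed: yes → true
  NOT device is managed: no → true
  request region = sa-east: sa-east == sa-east is true
  NOT resource owner approved: no → true
  request region = us-west: sa-east == us-west is false
Combine:
[1.2.1] false AND true = false
[1.2] NOT false = true
[1.3] true AND true = true
[1] true AND true AND true = true
[2.1.1] true AND true = true
[2.1.2.1] NOT false = true
[2.1.2] NOT true = false
[2.1] true OR false = true
[2] NOT true = false
[root] true → false = false
Overall: false → denied

Denied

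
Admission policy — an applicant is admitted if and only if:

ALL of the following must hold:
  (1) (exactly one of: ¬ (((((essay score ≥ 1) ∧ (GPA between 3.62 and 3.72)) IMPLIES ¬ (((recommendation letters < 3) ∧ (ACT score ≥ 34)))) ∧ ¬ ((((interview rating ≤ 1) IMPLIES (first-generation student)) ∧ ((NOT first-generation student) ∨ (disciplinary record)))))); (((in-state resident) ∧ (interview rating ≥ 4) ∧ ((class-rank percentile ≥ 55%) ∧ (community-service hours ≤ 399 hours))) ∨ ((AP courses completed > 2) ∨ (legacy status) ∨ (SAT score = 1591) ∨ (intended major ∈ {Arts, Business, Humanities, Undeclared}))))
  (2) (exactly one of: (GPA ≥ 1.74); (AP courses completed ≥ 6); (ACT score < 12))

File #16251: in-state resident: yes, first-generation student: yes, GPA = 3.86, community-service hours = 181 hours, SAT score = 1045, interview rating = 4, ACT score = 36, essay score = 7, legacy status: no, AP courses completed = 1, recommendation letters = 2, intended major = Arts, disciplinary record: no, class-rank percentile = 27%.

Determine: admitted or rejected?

Admitted

Atomic conditions:
  essay score ≥ 1: 7 ≥ 1 is true
  GPA between 3.62 and 3.72: 3.86 in [3.62, 3.72] is false
  recommendation letters < 3: 2 < 3 is true
  ACT score ≥ 34: 36 ≥ 34 is true
  interview rating ≤ 1: 4 ≤ 1 is false
  first-generation student: yes → true
  NOT first-generation student: yes → false
  disciplinary record: no → false
  in-state resident: yes → true
  interview rating ≥ 4: 4 ≥ 4 is true
  class-rank percentile ≥ 55%: 27 ≥ 55 is false
  community-service hours ≤ 399 hours: 181 ≤ 399 is true
  AP courses completed > 2: 1 > 2 is false
  legacy status: no → false
  SAT score = 1591: 1045 == 1591 is false
  intended major ∈ {Arts, Business, Humanities, Undeclared}: Arts is in the set → true
  GPA ≥ 1.74: 3.86 ≥ 1.74 is true
  AP courses completed ≥ 6: 1 ≥ 6 is false
  ACT score < 12: 36 < 12 is false
Combine:
[1.1.1.1.1] true AND false = false
[1.1.1.1.2.1] true AND true = true
[1.1.1.1.2] NOT true = false
[1.1.1.1] false → false (antecedent false ⇒ implication holds) = true
[1.1.1.2.1.1] false → true (antecedent false ⇒ implication holds) = true
[1.1.1.2.1.2] false OR false = false
[1.1.1.2.1] true AND false = false
[1.1.1.2] NOT false = true
[1.1.1] true AND true = true
[1.1] NOT true = false
[1.2.1.3] false AND true = false
[1.2.1] true AND true AND false = false
[1.2.2] false OR false OR false OR true = true
[1.2] false OR true = true
[1] exactly-one(false, true) = true
[2] exactly-one(true, false, false) = true
[root] true AND true = true
Overall: true → admitted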